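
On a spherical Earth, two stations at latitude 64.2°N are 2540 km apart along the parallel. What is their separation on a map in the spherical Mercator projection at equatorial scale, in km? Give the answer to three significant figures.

5840 km

For Mercator, h = k = sec φ (a conformal cylindrical projection has a single point scale, 1/cos φ).
Along the parallel, k = sec 64.2° = 1/0.4352 = 2.298.
Map distance = 2540 × 2.298 ≈ 5840 km.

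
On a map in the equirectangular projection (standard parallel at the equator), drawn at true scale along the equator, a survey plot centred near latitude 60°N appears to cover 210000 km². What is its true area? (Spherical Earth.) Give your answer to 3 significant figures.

105000 km²

For the equirectangular projection with φ₀ = 0 (plate carrée), h = 1 along meridians and k = sec φ along parallels.
Areal scale = h·k = 1 × sec φ; at 60°, h = 1.000, k = 2.000, so h·k = 2.000.
True area = apparent / (areal scale) = 210000 / 2.000 ≈ 105000 km².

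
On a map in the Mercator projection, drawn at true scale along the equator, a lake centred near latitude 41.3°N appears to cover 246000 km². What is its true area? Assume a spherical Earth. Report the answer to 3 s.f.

Mercator is conformal, so the point scale is isotropic: h = k = sec φ = 1/cos φ.
Areal scale = k² = sec²φ = 1/cos²(41.3°) = 1/0.7513² = 1.772.
True area = apparent / (areal scale) = 246000 / 1.772 ≈ 139000 km².

139000 km²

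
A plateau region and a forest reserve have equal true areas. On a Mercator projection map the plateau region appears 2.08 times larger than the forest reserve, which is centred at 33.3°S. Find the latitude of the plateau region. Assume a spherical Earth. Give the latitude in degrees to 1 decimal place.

54.6°

For equal true areas on Mercator, apparent areas scale as sec²φ, so the ratio is cos²φ₂ / cos²φ₁.
cos²φ₂ / cos²φ₁ = 2.08  ⇒  cos φ₁ = cos 33.3° / √2.08 = 0.8358/1.442 = 0.5795.
φ₁ = arccos(0.5795) ≈ 54.6°.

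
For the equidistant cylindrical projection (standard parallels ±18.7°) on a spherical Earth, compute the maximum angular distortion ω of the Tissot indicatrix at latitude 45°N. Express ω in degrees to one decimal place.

16.7°

With standard parallel φ₀ = 18.7°, the equirectangular projection gives x = Rλ cos φ₀, y = Rφ, so h = 1 and k = cos 18.7° / cos φ.
At 45°: h = 1.000, k = 1.340; principal scales a = 1.340, b = 1.000.
sin(ω/2) = (a − b)/(a + b) = 0.3396/2.340 = 0.1451, so ω = 2 arcsin(0.1451) ≈ 16.7°.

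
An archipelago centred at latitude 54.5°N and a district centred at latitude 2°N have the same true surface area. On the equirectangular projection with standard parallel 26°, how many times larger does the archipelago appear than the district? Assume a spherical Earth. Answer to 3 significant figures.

1.72

The equidistant cylindrical projection with φ₀ = 26° has h = 1 (meridians true) and k = cos φ₀ / cos φ along parallels.
Areal scale at 54.5°: h·k = 1.000 × 1.548 = 1.548.
Areal scale at 2°: h·k = 1.000 × 0.8993 = 0.8993.
Ratio = 1.548/0.8993 ≈ 1.72.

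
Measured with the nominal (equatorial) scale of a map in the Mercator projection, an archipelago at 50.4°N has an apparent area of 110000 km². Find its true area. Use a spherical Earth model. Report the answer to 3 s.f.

For Mercator, h = k = sec φ (a conformal cylindrical projection has a single point scale, 1/cos φ).
Areal scale = k² = sec²φ = 1/cos²(50.4°) = 1/0.6374² = 2.461.
True area = apparent / (areal scale) = 110000 / 2.461 ≈ 44700 km².

44700 km²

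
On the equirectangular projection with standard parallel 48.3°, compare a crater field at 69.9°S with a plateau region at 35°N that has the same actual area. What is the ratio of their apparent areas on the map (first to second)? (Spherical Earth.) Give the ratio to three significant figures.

With standard parallel φ₀ = 48.3°, the equirectangular projection gives x = Rλ cos φ₀, y = Rφ, so h = 1 and k = cos 48.3° / cos φ.
Areal scale at 69.9°: h·k = 1.000 × 1.936 = 1.936.
Areal scale at 35°: h·k = 1.000 × 0.8121 = 0.8121.
Ratio = 1.936/0.8121 ≈ 2.38.

2.38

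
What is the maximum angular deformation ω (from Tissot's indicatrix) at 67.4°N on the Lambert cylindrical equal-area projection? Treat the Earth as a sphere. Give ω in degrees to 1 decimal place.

The Lambert cylindrical equal-area projection is the cylindrical equal-area projection with its standard parallel at the equator (φ₀ = 0). For cylindrical equal-area with standard parallel φ₀, h = cos φ / cos φ₀ and k = cos φ₀ / cos φ, so h·k = 1.
At 67.4°: h = 0.3843, k = 2.602; principal scales a = 2.602, b = 0.3843.
sin(ω/2) = (a − b)/(a + b) = 2.218/2.986 = 0.7426, so ω = 2 arcsin(0.7426) ≈ 95.9°.

95.9°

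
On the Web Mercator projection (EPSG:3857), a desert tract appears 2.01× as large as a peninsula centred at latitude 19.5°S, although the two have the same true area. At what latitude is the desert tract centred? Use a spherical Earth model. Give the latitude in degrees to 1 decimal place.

For equal true areas on Mercator, apparent areas scale as sec²φ, so the ratio is cos²φ₂ / cos²φ₁.
cos²φ₂ / cos²φ₁ = 2.01  ⇒  cos φ₁ = cos 19.5° / √2.01 = 0.9426/1.418 = 0.6649.
φ₁ = arccos(0.6649) ≈ 48.3°.

48.3°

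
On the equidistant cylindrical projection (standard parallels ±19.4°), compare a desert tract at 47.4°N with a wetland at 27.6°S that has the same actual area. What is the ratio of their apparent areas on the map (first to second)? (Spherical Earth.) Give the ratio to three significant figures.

With standard parallel φ₀ = 19.4°, the equirectangular projection gives x = Rλ cos φ₀, y = Rφ, so h = 1 and k = cos 19.4° / cos φ.
Areal scale at 47.4°: h·k = 1.000 × 1.393 = 1.393.
Areal scale at 27.6°: h·k = 1.000 × 1.064 = 1.064.
Ratio = 1.393/1.064 ≈ 1.31.

1.31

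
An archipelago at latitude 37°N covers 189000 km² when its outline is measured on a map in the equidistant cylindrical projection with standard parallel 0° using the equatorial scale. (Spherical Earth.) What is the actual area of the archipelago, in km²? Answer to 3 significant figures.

151000 km²

For the equirectangular projection with φ₀ = 0 (plate carrée), h = 1 along meridians and k = sec φ along parallels.
Areal scale = h·k = 1 × sec φ; at 37°, h = 1.000, k = 1.252, so h·k = 1.252.
True area = apparent / (areal scale) = 189000 / 1.252 ≈ 151000 km².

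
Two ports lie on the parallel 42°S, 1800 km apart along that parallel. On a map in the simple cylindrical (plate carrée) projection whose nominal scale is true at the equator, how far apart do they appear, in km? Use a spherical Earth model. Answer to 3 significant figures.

For the equirectangular projection with φ₀ = 0 (plate carrée), h = 1 along meridians and k = sec φ along parallels.
Along the parallel, k = sec 42° = 1/0.7431 = 1.346.
Map distance = 1800 × 1.346 ≈ 2420 km.

2420 km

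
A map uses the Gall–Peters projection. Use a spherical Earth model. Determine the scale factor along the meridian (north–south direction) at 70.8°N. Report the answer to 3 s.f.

The Gall–Peters projection is cylindrical equal-area with φ₀ = 45°. Cylindrical equal-area (φ₀ = 45°): h = cos φ / cos 45° along meridians, k = cos 45° / cos φ along parallels; h·k = 1.
h = cos 70.8° / cos 45° = 0.3289/0.7071 = 0.4651.

0.465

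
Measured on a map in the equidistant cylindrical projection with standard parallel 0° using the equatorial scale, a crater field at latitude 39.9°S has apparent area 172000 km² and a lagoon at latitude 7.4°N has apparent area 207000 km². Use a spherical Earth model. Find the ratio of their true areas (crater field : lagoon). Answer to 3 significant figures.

Plate carrée has h = 1 and k = sec φ, giving areal scale sec φ; true area = (apparent area) · cos φ.
True area of crater field: 172000 × cos(39.9°) = 172000 × 0.7672 = 132000 km².
True area of lagoon: 207000 × cos(7.4°) = 207000 × 0.9917 = 205300 km².
Ratio = 132000 / 205300 ≈ 0.643.

0.643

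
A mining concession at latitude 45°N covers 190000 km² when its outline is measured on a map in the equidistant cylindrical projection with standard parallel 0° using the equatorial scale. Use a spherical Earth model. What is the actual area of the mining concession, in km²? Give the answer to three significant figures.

Plate carrée maps x = Rλ, y = Rφ. The meridian scale is h = 1 and the parallel scale is k = 1/cos φ = sec φ.
Areal scale = h·k = 1 × sec φ; at 45°, h = 1.000, k = 1.414, so h·k = 1.414.
True area = apparent / (areal scale) = 190000 / 1.414 ≈ 134000 km².

134000 km²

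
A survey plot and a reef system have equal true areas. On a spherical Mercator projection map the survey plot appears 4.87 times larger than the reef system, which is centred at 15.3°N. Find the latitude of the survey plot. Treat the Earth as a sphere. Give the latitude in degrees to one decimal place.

64.1°

For equal true areas on Mercator, apparent areas scale as sec²φ, so the ratio is cos²φ₂ / cos²φ₁.
cos²φ₂ / cos²φ₁ = 4.87  ⇒  cos φ₁ = cos 15.3° / √4.87 = 0.9646/2.207 = 0.4371.
φ₁ = arccos(0.4371) ≈ 64.1°.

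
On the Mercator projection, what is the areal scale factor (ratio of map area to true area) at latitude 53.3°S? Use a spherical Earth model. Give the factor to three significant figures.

For Mercator, h = k = sec φ (a conformal cylindrical projection has a single point scale, 1/cos φ).
Areal scale = k² = sec²φ = 1/cos²(53.3°) = 1/0.5976² = 2.800.

2.80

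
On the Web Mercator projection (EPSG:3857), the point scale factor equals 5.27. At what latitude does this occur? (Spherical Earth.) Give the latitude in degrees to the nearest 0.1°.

Mercator scale is k = sec φ = 1/cos φ.
1/cos φ = 5.27  ⇒  cos φ = 0.1898  ⇒  φ = arccos(0.1898) ≈ 79.1°.

79.1°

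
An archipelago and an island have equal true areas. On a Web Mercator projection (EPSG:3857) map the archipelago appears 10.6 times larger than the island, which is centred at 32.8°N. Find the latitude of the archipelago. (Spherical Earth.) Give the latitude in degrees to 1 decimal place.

For equal true areas on Mercator, apparent areas scale as sec²φ, so the ratio is cos²φ₂ / cos²φ₁.
cos²φ₂ / cos²φ₁ = 10.6  ⇒  cos φ₁ = cos 32.8° / √10.6 = 0.8406/3.256 = 0.2582.
φ₁ = arccos(0.2582) ≈ 75.0°.

75.0°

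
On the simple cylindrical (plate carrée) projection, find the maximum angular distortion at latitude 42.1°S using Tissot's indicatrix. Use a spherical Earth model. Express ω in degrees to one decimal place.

17.0°

For the equirectangular projection with φ₀ = 0 (plate carrée), h = 1 along meridians and k = sec φ along parallels.
At 42.1°: h = 1.000, k = 1.348; principal scales a = 1.348, b = 1.000.
sin(ω/2) = (a − b)/(a + b) = 0.3478/2.348 = 0.1481, so ω = 2 arcsin(0.1481) ≈ 17.0°.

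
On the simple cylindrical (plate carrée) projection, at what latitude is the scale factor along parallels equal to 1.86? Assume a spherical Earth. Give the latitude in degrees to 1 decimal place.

57.5°

Plate carrée: h = 1, k = sec φ along parallels.
sec φ = 1.86  ⇒  cos φ = 0.5376  ⇒  φ ≈ 57.5°.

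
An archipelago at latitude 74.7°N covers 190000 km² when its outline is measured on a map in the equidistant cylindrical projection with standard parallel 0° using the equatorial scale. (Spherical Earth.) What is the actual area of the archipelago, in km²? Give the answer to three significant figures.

In the plate carrée (x = Rλ, y = Rφ), meridians are true-scale (h = 1) and parallels are stretched by k = sec φ.
Areal scale = h·k = 1 × sec φ; at 74.7°, h = 1.000, k = 3.790, so h·k = 3.790.
True area = apparent / (areal scale) = 190000 / 3.790 ≈ 50100 km².

50100 km²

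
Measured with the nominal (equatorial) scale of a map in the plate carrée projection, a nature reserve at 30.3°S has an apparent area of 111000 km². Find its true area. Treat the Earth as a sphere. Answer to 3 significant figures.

Plate carrée maps x = Rλ, y = Rφ. The meridian scale is h = 1 and the parallel scale is k = 1/cos φ = sec φ.
Areal scale = h·k = 1 × sec φ; at 30.3°, h = 1.000, k = 1.158, so h·k = 1.158.
True area = apparent / (areal scale) = 111000 / 1.158 ≈ 95800 km².

95800 km²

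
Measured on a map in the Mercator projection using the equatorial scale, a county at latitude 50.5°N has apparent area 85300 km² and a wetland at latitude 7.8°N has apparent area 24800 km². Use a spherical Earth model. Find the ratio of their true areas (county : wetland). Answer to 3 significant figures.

1.42

On Mercator the areal scale is sec²φ, so true area = apparent × cos²φ.
True area of county: 85300 × cos²(50.5°) = 85300 × 0.4046 = 34510 km².
True area of wetland: 24800 × cos²(7.8°) = 24800 × 0.9816 = 24340 km².
Ratio = 34510 / 24340 ≈ 1.42.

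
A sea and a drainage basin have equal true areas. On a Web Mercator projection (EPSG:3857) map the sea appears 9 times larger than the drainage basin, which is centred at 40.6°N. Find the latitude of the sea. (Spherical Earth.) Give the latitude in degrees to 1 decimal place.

75.3°

On Mercator, (apparent₁)/(apparent₂) = sec²φ₁ / sec²φ₂ when true areas are equal.
cos²φ₂ / cos²φ₁ = 9  ⇒  cos φ₁ = cos 40.6° / √9 = 0.7593/3.000 = 0.2531.
φ₁ = arccos(0.2531) ≈ 75.3°.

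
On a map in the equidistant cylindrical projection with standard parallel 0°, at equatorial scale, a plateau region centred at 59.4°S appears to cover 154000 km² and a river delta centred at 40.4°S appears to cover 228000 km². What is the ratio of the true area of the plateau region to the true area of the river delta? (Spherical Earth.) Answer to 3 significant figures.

0.451

On the plate carrée, areal scale = h·k = 1 × sec φ, so true area = apparent × cos φ.
True area of plateau region: 154000 × cos(59.4°) = 154000 × 0.5090 = 78390 km².
True area of river delta: 228000 × cos(40.4°) = 228000 × 0.7615 = 173600 km².
Ratio = 78390 / 173600 ≈ 0.451.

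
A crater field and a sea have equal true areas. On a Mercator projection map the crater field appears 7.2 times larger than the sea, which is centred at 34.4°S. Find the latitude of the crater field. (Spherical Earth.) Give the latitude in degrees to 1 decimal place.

On Mercator, (apparent₁)/(apparent₂) = sec²φ₁ / sec²φ₂ when true areas are equal.
cos²φ₂ / cos²φ₁ = 7.2  ⇒  cos φ₁ = cos 34.4° / √7.2 = 0.8251/2.683 = 0.3075.
φ₁ = arccos(0.3075) ≈ 72.1°.

72.1°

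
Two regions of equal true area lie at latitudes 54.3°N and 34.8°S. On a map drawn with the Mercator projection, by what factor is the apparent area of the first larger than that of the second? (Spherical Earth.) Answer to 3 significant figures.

On Mercator, area is exaggerated by sec²φ = 1/cos²φ.
At 54.3°: sec²(54.3°) = 1/0.5835² = 2.937.
At 34.8°: sec²(34.8°) = 1/0.8211² = 1.483.
Ratio = 2.937/1.483 = cos²(34.8°)/cos²(54.3°) ≈ 1.98.

1.98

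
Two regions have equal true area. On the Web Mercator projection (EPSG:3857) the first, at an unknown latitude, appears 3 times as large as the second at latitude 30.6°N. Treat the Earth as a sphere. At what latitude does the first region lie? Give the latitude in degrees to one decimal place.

Mercator areal scale is sec²φ, so apparent-area ratio = sec²φ₁ / sec²φ₂ = cos²φ₂ / cos²φ₁.
cos²φ₂ / cos²φ₁ = 3  ⇒  cos φ₁ = cos 30.6° / √3 = 0.8607/1.732 = 0.4969.
φ₁ = arccos(0.4969) ≈ 60.2°.

60.2°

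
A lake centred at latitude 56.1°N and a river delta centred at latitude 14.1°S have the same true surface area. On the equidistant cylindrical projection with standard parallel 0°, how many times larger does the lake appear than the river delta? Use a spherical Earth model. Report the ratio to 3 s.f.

1.74

In the plate carrée (x = Rλ, y = Rφ), meridians are true-scale (h = 1) and parallels are stretched by k = sec φ.
Areal scale at 56.1°: h·k = 1.000 × 1.793 = 1.793.
Areal scale at 14.1°: h·k = 1.000 × 1.031 = 1.031.
Ratio = 1.793/1.031 ≈ 1.74.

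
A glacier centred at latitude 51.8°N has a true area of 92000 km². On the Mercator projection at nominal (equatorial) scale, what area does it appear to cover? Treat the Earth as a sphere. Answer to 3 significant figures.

Mercator is conformal, so the point scale is isotropic: h = k = sec φ = 1/cos φ.
Areal scale = k² = sec²φ = 1/cos²(51.8°) = 1/0.6184² = 2.615.
Apparent area = 92000 × 2.615 ≈ 241000 km².

241000 km²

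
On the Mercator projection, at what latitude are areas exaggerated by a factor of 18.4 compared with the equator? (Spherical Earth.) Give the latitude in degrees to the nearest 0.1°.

Mercator areal scale is sec²φ.
sec²φ = 18.4  ⇒  cos²φ = 0.05435  ⇒  cos φ = 0.2331.
φ = arccos(0.2331) ≈ 76.5°.

76.5°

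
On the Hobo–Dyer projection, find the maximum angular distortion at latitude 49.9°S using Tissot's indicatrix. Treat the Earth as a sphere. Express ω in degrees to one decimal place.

Hobo–Dyer is a cylindrical equal-area projection with standard parallels at ±37.5°. For cylindrical equal-area with standard parallel φ₀, h = cos φ / cos φ₀ and k = cos φ₀ / cos φ, so h·k = 1.
At 49.9°: h = 0.8119, k = 1.232; principal scales a = 1.232, b = 0.8119.
sin(ω/2) = (a − b)/(a + b) = 0.4198/2.044 = 0.2054, so ω = 2 arcsin(0.2054) ≈ 23.7°.

23.7°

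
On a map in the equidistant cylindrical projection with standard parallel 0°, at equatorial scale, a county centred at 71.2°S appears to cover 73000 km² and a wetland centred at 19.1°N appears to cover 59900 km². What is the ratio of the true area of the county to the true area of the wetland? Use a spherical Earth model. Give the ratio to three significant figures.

On the plate carrée, areal scale = h·k = 1 × sec φ, so true area = apparent × cos φ.
True area of county: 73000 × cos(71.2°) = 73000 × 0.3223 = 23530 km².
True area of wetland: 59900 × cos(19.1°) = 59900 × 0.9449 = 56600 km².
Ratio = 23530 / 56600 ≈ 0.416.

0.416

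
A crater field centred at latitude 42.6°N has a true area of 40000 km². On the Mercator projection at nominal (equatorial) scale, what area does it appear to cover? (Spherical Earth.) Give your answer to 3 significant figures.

Mercator is conformal, so the point scale is isotropic: h = k = sec φ = 1/cos φ.
Areal scale = k² = sec²φ = 1/cos²(42.6°) = 1/0.7361² = 1.846.
Apparent area = 40000 × 1.846 ≈ 73800 km².

73800 km²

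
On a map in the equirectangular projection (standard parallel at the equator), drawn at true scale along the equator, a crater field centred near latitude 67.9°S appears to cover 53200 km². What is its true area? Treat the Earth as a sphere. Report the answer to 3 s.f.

Plate carrée maps x = Rλ, y = Rφ. The meridian scale is h = 1 and the parallel scale is k = 1/cos φ = sec φ.
Areal scale = h·k = 1 × sec φ; at 67.9°, h = 1.000, k = 2.658, so h·k = 2.658.
True area = apparent / (areal scale) = 53200 / 2.658 ≈ 20000 km².

20000 km²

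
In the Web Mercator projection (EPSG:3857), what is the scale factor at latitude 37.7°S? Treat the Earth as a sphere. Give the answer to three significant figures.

For Mercator, h = k = sec φ (a conformal cylindrical projection has a single point scale, 1/cos φ).
k = 1/cos 37.7° = 1/0.7912 = 1.264.

1.26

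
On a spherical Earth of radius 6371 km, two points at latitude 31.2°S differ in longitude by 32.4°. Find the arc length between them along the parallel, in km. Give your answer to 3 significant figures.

Arc length along a parallel = R cos φ · Δλ (with Δλ in radians).
= 6371 × cos 31.2° × (32.4° × π/180) = 6371 × 0.8554 × 0.5655 ≈ 3080 km.

3080 km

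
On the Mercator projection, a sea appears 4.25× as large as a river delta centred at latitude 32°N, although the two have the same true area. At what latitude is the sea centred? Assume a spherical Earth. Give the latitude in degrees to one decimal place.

For equal true areas on Mercator, apparent areas scale as sec²φ, so the ratio is cos²φ₂ / cos²φ₁.
cos²φ₂ / cos²φ₁ = 4.25  ⇒  cos φ₁ = cos 32° / √4.25 = 0.8480/2.062 = 0.4114.
φ₁ = arccos(0.4114) ≈ 65.7°.

65.7°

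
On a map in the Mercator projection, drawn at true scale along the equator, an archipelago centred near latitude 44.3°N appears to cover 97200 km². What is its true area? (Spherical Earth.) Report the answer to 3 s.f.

Mercator is conformal, so the point scale is isotropic: h = k = sec φ = 1/cos φ.
Areal scale = k² = sec²φ = 1/cos²(44.3°) = 1/0.7157² = 1.952.
True area = apparent / (areal scale) = 97200 / 1.952 ≈ 49800 km².

49800 km²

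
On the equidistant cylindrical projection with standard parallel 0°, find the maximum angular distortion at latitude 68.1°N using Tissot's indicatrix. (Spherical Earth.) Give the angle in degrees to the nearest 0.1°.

In the plate carrée (x = Rλ, y = Rφ), meridians are true-scale (h = 1) and parallels are stretched by k = sec φ.
At 68.1°: h = 1.000, k = 2.681; principal scales a = 2.681, b = 1.000.
sin(ω/2) = (a − b)/(a + b) = 1.681/3.681 = 0.4567, so ω = 2 arcsin(0.4567) ≈ 54.3°.

54.3°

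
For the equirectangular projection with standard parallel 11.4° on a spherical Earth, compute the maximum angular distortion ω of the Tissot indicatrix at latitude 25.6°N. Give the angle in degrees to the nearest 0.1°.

In the equirectangular projection with standard parallel φ₀ = 11.4° (x = Rλ cos φ₀, y = Rφ), meridians are true-scale (h = 1) and the parallel scale is k = cos φ₀ / cos φ.
At 25.6°: h = 1.000, k = 1.087; principal scales a = 1.087, b = 1.000.
sin(ω/2) = (a − b)/(a + b) = 0.08698/2.087 = 0.04168, so ω = 2 arcsin(0.04168) ≈ 4.8°.

4.8°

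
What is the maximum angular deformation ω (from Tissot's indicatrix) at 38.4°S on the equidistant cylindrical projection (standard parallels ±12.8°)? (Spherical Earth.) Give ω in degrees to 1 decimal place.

With standard parallel φ₀ = 12.8°, the equirectangular projection gives x = Rλ cos φ₀, y = Rφ, so h = 1 and k = cos 12.8° / cos φ.
At 38.4°: h = 1.000, k = 1.244; principal scales a = 1.244, b = 1.000.
sin(ω/2) = (a − b)/(a + b) = 0.2443/2.244 = 0.1089, so ω = 2 arcsin(0.1089) ≈ 12.5°.

12.5°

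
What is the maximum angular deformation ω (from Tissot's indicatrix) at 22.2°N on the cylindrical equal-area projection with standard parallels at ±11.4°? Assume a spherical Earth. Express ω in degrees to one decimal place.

Cylindrical equal-area (φ₀ = 11.4°): h = cos φ / cos 11.4° along meridians, k = cos 11.4° / cos φ along parallels; h·k = 1.
At 22.2°: h = 0.9445, k = 1.059; principal scales a = 1.059, b = 0.9445.
sin(ω/2) = (a − b)/(a + b) = 0.1143/2.003 = 0.05703, so ω = 2 arcsin(0.05703) ≈ 6.5°.

6.5°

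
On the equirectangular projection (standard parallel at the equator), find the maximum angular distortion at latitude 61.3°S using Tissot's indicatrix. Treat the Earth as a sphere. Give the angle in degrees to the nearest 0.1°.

41.1°

Plate carrée maps x = Rλ, y = Rφ. The meridian scale is h = 1 and the parallel scale is k = 1/cos φ = sec φ.
At 61.3°: h = 1.000, k = 2.082; principal scales a = 2.082, b = 1.000.
sin(ω/2) = (a − b)/(a + b) = 1.082/3.082 = 0.3511, so ω = 2 arcsin(0.3511) ≈ 41.1°.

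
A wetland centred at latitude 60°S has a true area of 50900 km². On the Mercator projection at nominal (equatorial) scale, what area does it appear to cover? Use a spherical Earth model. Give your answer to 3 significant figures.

For Mercator, h = k = sec φ (a conformal cylindrical projection has a single point scale, 1/cos φ).
Areal scale = k² = sec²φ = 1/cos²(60°) = 1/0.5000² = 4.000.
Apparent area = 50900 × 4.000 ≈ 204000 km².

204000 km²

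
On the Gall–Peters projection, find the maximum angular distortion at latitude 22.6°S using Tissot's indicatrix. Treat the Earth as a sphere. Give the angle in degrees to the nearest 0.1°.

30.2°

Gall–Peters is a cylindrical equal-area projection with standard parallels at ±45°. Cylindrical equal-area (φ₀ = 45°): h = cos φ / cos 45° along meridians, k = cos 45° / cos φ along parallels; h·k = 1.
At 22.6°: h = 1.306, k = 0.7659; principal scales a = 1.306, b = 0.7659.
sin(ω/2) = (a − b)/(a + b) = 0.5397/2.072 = 0.2605, so ω = 2 arcsin(0.2605) ≈ 30.2°.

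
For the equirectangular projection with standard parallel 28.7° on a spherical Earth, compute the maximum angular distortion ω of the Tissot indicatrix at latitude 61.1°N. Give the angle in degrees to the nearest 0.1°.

The equidistant cylindrical projection with φ₀ = 28.7° has h = 1 (meridians true) and k = cos φ₀ / cos φ along parallels.
At 61.1°: h = 1.000, k = 1.815; principal scales a = 1.815, b = 1.000.
sin(ω/2) = (a − b)/(a + b) = 0.8150/2.815 = 0.2895, so ω = 2 arcsin(0.2895) ≈ 33.7°.

33.7°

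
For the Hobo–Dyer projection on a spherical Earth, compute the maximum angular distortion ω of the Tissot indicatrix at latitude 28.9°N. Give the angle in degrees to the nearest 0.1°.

Hobo–Dyer is a cylindrical equal-area projection with standard parallels at ±37.5°. For cylindrical equal-area with standard parallel φ₀, h = cos φ / cos φ₀ and k = cos φ₀ / cos φ, so h·k = 1.
At 28.9°: h = 1.103, k = 0.9062; principal scales a = 1.103, b = 0.9062.
sin(ω/2) = (a − b)/(a + b) = 0.1973/2.010 = 0.09817, so ω = 2 arcsin(0.09817) ≈ 11.3°.

11.3°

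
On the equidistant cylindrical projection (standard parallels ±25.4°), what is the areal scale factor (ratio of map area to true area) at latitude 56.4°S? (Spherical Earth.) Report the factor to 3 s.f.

1.63

The equidistant cylindrical projection with φ₀ = 25.4° has h = 1 (meridians true) and k = cos φ₀ / cos φ along parallels.
Areal scale = h·k = 1 × cos φ₀ / cos φ; at 56.4°, h = 1.000, k = 1.632, so h·k = 1.632.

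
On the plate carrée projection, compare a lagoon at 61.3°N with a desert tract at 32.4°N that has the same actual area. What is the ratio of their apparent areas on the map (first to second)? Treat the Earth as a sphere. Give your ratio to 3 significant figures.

In the plate carrée (x = Rλ, y = Rφ), meridians are true-scale (h = 1) and parallels are stretched by k = sec φ.
Areal scale at 61.3°: h·k = 1.000 × 2.082 = 2.082.
Areal scale at 32.4°: h·k = 1.000 × 1.184 = 1.184.
Ratio = 2.082/1.184 ≈ 1.76.

1.76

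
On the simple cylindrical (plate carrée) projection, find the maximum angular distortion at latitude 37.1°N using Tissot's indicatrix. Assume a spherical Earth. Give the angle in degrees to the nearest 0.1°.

12.9°

For the equirectangular projection with φ₀ = 0 (plate carrée), h = 1 along meridians and k = sec φ along parallels.
At 37.1°: h = 1.000, k = 1.254; principal scales a = 1.254, b = 1.000.
sin(ω/2) = (a − b)/(a + b) = 0.2538/2.254 = 0.1126, so ω = 2 arcsin(0.1126) ≈ 12.9°.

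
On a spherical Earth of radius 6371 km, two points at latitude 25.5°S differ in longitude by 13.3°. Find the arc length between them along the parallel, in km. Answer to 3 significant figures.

Arc length along a parallel = R cos φ · Δλ (with Δλ in radians).
= 6371 × cos 25.5° × (13.3° × π/180) = 6371 × 0.9026 × 0.2321 ≈ 1330 km.

1330 km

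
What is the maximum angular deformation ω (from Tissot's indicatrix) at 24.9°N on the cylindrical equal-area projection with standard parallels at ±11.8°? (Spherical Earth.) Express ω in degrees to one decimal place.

8.7°

A cylindrical equal-area projection with standard parallel φ₀ has meridian scale h = cos φ / cos φ₀ and parallel scale k = cos φ₀ / cos φ (so areas are preserved, h·k = 1).
At 24.9°: h = 0.9266, k = 1.079; principal scales a = 1.079, b = 0.9266.
sin(ω/2) = (a − b)/(a + b) = 0.1526/2.006 = 0.07606, so ω = 2 arcsin(0.07606) ≈ 8.7°.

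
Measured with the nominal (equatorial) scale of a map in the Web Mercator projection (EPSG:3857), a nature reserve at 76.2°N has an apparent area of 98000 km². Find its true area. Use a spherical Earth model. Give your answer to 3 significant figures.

Mercator is conformal, so the point scale is isotropic: h = k = sec φ = 1/cos φ.
Areal scale = k² = sec²φ = 1/cos²(76.2°) = 1/0.2385² = 17.58.
True area = apparent / (areal scale) = 98000 / 17.58 ≈ 5580 km².

5580 km²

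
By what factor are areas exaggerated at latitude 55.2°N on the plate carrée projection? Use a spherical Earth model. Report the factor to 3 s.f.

1.75

For the equirectangular projection with φ₀ = 0 (plate carrée), h = 1 along meridians and k = sec φ along parallels.
Areal scale = h·k = 1 × sec φ; at 55.2°, h = 1.000, k = 1.752, so h·k = 1.752.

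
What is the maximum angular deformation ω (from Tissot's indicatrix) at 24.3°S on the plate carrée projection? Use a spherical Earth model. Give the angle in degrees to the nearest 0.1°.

5.3°

In the plate carrée (x = Rλ, y = Rφ), meridians are true-scale (h = 1) and parallels are stretched by k = sec φ.
At 24.3°: h = 1.000, k = 1.097; principal scales a = 1.097, b = 1.000.
sin(ω/2) = (a − b)/(a + b) = 0.09721/2.097 = 0.04635, so ω = 2 arcsin(0.04635) ≈ 5.3°.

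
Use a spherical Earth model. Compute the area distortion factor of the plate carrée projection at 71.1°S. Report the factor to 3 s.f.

For the equirectangular projection with φ₀ = 0 (plate carrée), h = 1 along meridians and k = sec φ along parallels.
Areal scale = h·k = 1 × sec φ; at 71.1°, h = 1.000, k = 3.087, so h·k = 3.087.

3.09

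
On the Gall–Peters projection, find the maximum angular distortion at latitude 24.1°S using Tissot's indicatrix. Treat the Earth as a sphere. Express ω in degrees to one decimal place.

29.0°

Gall–Peters is a cylindrical equal-area projection with standard parallels at ±45°. A cylindrical equal-area projection with standard parallel φ₀ has meridian scale h = cos φ / cos φ₀ and parallel scale k = cos φ₀ / cos φ (so areas are preserved, h·k = 1).
At 24.1°: h = 1.291, k = 0.7746; principal scales a = 1.291, b = 0.7746.
sin(ω/2) = (a − b)/(a + b) = 0.5163/2.066 = 0.2500, so ω = 2 arcsin(0.2500) ≈ 29.0°.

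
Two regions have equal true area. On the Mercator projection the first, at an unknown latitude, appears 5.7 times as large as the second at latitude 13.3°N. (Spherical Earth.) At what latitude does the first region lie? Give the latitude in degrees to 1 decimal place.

Mercator areal scale is sec²φ, so apparent-area ratio = sec²φ₁ / sec²φ₂ = cos²φ₂ / cos²φ₁.
cos²φ₂ / cos²φ₁ = 5.7  ⇒  cos φ₁ = cos 13.3° / √5.7 = 0.9732/2.387 = 0.4076.
φ₁ = arccos(0.4076) ≈ 65.9°.

65.9°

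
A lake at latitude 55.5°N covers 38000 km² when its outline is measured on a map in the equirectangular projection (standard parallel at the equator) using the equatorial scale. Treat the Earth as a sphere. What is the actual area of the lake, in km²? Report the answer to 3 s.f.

In the plate carrée (x = Rλ, y = Rφ), meridians are true-scale (h = 1) and parallels are stretched by k = sec φ.
Areal scale = h·k = 1 × sec φ; at 55.5°, h = 1.000, k = 1.766, so h·k = 1.766.
True area = apparent / (areal scale) = 38000 / 1.766 ≈ 21500 km².

21500 km²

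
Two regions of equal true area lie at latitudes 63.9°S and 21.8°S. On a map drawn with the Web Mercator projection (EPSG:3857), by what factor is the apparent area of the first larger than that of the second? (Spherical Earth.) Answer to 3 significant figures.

4.45

Mercator is conformal with k = sec φ, so areal scale = k² = sec²φ.
At 63.9°: sec²(63.9°) = 1/0.4399² = 5.167.
At 21.8°: sec²(21.8°) = 1/0.9285² = 1.160.
Ratio = 5.167/1.160 = cos²(21.8°)/cos²(63.9°) ≈ 4.45.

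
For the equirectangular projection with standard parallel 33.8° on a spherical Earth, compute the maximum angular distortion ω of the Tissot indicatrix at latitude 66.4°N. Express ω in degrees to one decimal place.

With standard parallel φ₀ = 33.8°, the equirectangular projection gives x = Rλ cos φ₀, y = Rφ, so h = 1 and k = cos 33.8° / cos φ.
At 66.4°: h = 1.000, k = 2.076; principal scales a = 2.076, b = 1.000.
sin(ω/2) = (a − b)/(a + b) = 1.076/3.076 = 0.3497, so ω = 2 arcsin(0.3497) ≈ 40.9°.

40.9°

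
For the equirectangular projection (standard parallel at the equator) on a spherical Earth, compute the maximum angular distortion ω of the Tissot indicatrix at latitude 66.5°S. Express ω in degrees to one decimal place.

50.9°

Plate carrée maps x = Rλ, y = Rφ. The meridian scale is h = 1 and the parallel scale is k = 1/cos φ = sec φ.
At 66.5°: h = 1.000, k = 2.508; principal scales a = 2.508, b = 1.000.
sin(ω/2) = (a − b)/(a + b) = 1.508/3.508 = 0.4298, so ω = 2 arcsin(0.4298) ≈ 50.9°.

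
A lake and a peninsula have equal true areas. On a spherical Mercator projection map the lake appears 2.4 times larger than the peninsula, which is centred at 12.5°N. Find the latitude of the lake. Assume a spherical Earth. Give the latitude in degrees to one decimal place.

Mercator areal scale is sec²φ, so apparent-area ratio = sec²φ₁ / sec²φ₂ = cos²φ₂ / cos²φ₁.
cos²φ₂ / cos²φ₁ = 2.4  ⇒  cos φ₁ = cos 12.5° / √2.4 = 0.9763/1.549 = 0.6302.
φ₁ = arccos(0.6302) ≈ 50.9°.

50.9°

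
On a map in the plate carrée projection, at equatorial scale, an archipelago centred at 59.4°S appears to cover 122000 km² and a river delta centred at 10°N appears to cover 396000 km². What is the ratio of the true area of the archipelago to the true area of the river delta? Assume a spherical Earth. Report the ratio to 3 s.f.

0.159

On the plate carrée, areal scale = h·k = 1 × sec φ, so true area = apparent × cos φ.
True area of archipelago: 122000 × cos(59.4°) = 122000 × 0.5090 = 62100 km².
True area of river delta: 396000 × cos(10°) = 396000 × 0.9848 = 390000 km².
Ratio = 62100 / 390000 ≈ 0.159.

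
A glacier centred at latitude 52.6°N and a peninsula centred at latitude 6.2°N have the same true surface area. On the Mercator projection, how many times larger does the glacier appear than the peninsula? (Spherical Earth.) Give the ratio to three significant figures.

2.68

On Mercator, area is exaggerated by sec²φ = 1/cos²φ.
At 52.6°: sec²(52.6°) = 1/0.6074² = 2.711.
At 6.2°: sec²(6.2°) = 1/0.9942² = 1.012.
Ratio = 2.711/1.012 = cos²(6.2°)/cos²(52.6°) ≈ 2.68.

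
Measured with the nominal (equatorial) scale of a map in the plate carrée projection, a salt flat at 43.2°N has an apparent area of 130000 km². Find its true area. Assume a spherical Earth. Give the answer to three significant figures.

Plate carrée maps x = Rλ, y = Rφ. The meridian scale is h = 1 and the parallel scale is k = 1/cos φ = sec φ.
Areal scale = h·k = 1 × sec φ; at 43.2°, h = 1.000, k = 1.372, so h·k = 1.372.
True area = apparent / (areal scale) = 130000 / 1.372 ≈ 94800 km².

94800 km²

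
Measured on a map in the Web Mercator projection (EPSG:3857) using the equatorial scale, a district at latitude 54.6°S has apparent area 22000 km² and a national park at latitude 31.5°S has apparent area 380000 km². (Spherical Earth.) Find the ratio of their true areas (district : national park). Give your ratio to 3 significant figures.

0.0267

Mercator's areal exaggeration is sec²φ; hence true area = (apparent area) · cos²φ.
True area of district: 22000 × cos²(54.6°) = 22000 × 0.3356 = 7382 km².
True area of national park: 380000 × cos²(31.5°) = 380000 × 0.7270 = 276300 km².
Ratio = 7382 / 276300 ≈ 0.0267.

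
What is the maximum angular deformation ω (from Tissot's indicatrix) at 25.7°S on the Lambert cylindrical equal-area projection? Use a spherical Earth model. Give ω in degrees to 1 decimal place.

The Lambert cylindrical equal-area projection is the cylindrical equal-area projection with its standard parallel at the equator (φ₀ = 0). A cylindrical equal-area projection with standard parallel φ₀ has meridian scale h = cos φ / cos φ₀ and parallel scale k = cos φ₀ / cos φ (so areas are preserved, h·k = 1).
At 25.7°: h = 0.9011, k = 1.110; principal scales a = 1.110, b = 0.9011.
sin(ω/2) = (a − b)/(a + b) = 0.2087/2.011 = 0.1038, so ω = 2 arcsin(0.1038) ≈ 11.9°.

11.9°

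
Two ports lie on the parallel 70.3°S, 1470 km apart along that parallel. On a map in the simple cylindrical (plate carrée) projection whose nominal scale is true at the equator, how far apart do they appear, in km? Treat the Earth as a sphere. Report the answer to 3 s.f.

In the plate carrée (x = Rλ, y = Rφ), meridians are true-scale (h = 1) and parallels are stretched by k = sec φ.
Along the parallel, k = sec 70.3° = 1/0.3371 = 2.967.
Map distance = 1470 × 2.967 ≈ 4360 km.

4360 km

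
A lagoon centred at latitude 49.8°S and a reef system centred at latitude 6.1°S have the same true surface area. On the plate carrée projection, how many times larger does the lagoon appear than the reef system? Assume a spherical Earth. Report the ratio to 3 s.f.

1.54

In the plate carrée (x = Rλ, y = Rφ), meridians are true-scale (h = 1) and parallels are stretched by k = sec φ.
Areal scale at 49.8°: h·k = 1.000 × 1.549 = 1.549.
Areal scale at 6.1°: h·k = 1.000 × 1.006 = 1.006.
Ratio = 1.549/1.006 ≈ 1.54.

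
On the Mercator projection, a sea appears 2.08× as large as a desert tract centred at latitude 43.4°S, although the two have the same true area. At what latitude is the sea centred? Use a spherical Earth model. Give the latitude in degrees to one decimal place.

Mercator areal scale is sec²φ, so apparent-area ratio = sec²φ₁ / sec²φ₂ = cos²φ₂ / cos²φ₁.
cos²φ₂ / cos²φ₁ = 2.08  ⇒  cos φ₁ = cos 43.4° / √2.08 = 0.7266/1.442 = 0.5038.
φ₁ = arccos(0.5038) ≈ 59.7°.

59.7°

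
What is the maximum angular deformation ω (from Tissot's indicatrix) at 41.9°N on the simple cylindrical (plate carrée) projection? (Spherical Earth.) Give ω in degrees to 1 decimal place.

For the equirectangular projection with φ₀ = 0 (plate carrée), h = 1 along meridians and k = sec φ along parallels.
At 41.9°: h = 1.000, k = 1.344; principal scales a = 1.344, b = 1.000.
sin(ω/2) = (a − b)/(a + b) = 0.3435/2.344 = 0.1466, so ω = 2 arcsin(0.1466) ≈ 16.9°.

16.9°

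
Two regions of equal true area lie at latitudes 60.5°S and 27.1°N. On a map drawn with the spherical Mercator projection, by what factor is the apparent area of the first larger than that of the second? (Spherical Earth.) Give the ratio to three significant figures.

On Mercator, area is exaggerated by sec²φ = 1/cos²φ.
At 60.5°: sec²(60.5°) = 1/0.4924² = 4.124.
At 27.1°: sec²(27.1°) = 1/0.8902² = 1.262.
Ratio = 4.124/1.262 = cos²(27.1°)/cos²(60.5°) ≈ 3.27.

3.27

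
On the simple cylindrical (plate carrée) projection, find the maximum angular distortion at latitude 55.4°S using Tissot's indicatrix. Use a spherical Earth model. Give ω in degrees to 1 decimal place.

In the plate carrée (x = Rλ, y = Rφ), meridians are true-scale (h = 1) and parallels are stretched by k = sec φ.
At 55.4°: h = 1.000, k = 1.761; principal scales a = 1.761, b = 1.000.
sin(ω/2) = (a − b)/(a + b) = 0.7610/2.761 = 0.2756, so ω = 2 arcsin(0.2756) ≈ 32.0°.

32.0°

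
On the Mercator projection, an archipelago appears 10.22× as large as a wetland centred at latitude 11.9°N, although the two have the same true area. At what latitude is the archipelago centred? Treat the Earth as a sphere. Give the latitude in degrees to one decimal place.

72.2°

Mercator areal scale is sec²φ, so apparent-area ratio = sec²φ₁ / sec²φ₂ = cos²φ₂ / cos²φ₁.
cos²φ₂ / cos²φ₁ = 10.22  ⇒  cos φ₁ = cos 11.9° / √10.22 = 0.9785/3.197 = 0.3061.
φ₁ = arccos(0.3061) ≈ 72.2°.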